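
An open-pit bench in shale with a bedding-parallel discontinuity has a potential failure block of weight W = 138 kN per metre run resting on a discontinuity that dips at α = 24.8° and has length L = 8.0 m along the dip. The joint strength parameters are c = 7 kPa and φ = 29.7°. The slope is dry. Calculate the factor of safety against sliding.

Resolving the block weight along and normal to the plane and applying the Mohr–Coulomb strength on the joint:
N' = W cosα = 138·cos24.8° = 125.3 kN/m
Driving force T = W sinα = 138·sin24.8° = 57.9 kN/m
Resisting force R = c·L + N'·tanφ = 7·8.0 + 125.3·tan29.7° = 56.0 + 71.5 = 127.5 kN/m
FS = R / T = 127.5 / 57.9 = 2.202

FS = 2.20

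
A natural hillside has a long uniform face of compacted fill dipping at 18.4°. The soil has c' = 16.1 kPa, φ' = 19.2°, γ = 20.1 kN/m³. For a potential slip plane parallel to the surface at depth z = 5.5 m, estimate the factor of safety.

For an infinite slope with a slip plane parallel to the surface (no pore pressure): FS = [c' + γz cos²β tanφ'] / [γz sinβ cosβ].
γz = 20.1·5.5 = 110.55 kN/m²
Numerator = 16.1 + 110.55·cos²18.4°·tan19.2° = 16.1 + 110.55·0.9004·0.3482 = 50.762 kPa
Denominator = 110.55·sin18.4°·cos18.4° = 110.55·0.3156·0.9489 = 33.111 kPa
FS = 50.762 / 33.111 = 1.533

FS = 1.53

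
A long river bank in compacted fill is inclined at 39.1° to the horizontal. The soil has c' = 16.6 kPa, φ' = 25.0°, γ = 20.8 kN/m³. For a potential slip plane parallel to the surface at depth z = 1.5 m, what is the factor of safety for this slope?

For an infinite slope with a slip plane parallel to the surface (no pore pressure): FS = [c' + γz cos²β tanφ'] / [γz sinβ cosβ].
γz = 20.8·1.5 = 31.20 kN/m²
Numerator = 16.6 + 31.20·cos²39.1°·tan25.0° = 16.6 + 31.20·0.6022·0.4663 = 25.362 kPa
Denominator = 31.20·sin39.1°·cos39.1° = 31.20·0.6307·0.7760 = 15.270 kPa
FS = 25.362 / 15.270 = 1.661

FS = 1.66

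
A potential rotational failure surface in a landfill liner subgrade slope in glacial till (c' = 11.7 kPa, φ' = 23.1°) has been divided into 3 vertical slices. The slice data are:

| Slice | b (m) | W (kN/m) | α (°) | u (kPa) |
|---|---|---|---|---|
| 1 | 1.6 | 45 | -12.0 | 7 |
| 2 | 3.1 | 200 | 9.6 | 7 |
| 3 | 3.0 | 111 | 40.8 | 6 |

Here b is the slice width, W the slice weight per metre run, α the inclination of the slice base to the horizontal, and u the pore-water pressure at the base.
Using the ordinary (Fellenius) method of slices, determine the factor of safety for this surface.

FS = 2.24

Ordinary method of slices: FS = Σ[c'·Δl_i + (W_i cosα_i − u_i·Δl_i)·tanφ'] / Σ W_i sinα_i, with Δl_i = b_i / cosα_i.
Slice 1: Δl = 1.6/cos(-12.0°) = 1.636 m; N'_1 = 45·cos(-12.0°) − 7·1.636 = 32.6; c'Δl = 19.14; W sinα = -9.4
Slice 2: Δl = 3.1/cos9.6° = 3.144 m; N'_2 = 200·cos9.6° − 7·3.144 = 175.2; c'Δl = 36.79; W sinα = 33.4
Slice 3: Δl = 3.0/cos40.8° = 3.963 m; N'_3 = 111·cos40.8° − 6·3.963 = 60.2; c'Δl = 46.37; W sinα = 72.5
Σc'Δl = 102.3 kN/m; ΣN' = 268.0 kN/m; ΣW sinα = 96.5 kN/m
Resisting = 102.3 + 268.0·tan23.1° = 102.3 + 114.3 = 216.6 kN/m
FS = 216.6 / 96.5 = 2.244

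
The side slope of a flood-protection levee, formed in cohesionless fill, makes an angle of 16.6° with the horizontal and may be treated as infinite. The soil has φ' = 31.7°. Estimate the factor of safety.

For a dry cohesionless infinite slope the factor of safety is FS = tanφ' / tanβ.
FS = tan31.7° / tan16.6° = 0.6176 / 0.2981 = 2.072

FS = 2.07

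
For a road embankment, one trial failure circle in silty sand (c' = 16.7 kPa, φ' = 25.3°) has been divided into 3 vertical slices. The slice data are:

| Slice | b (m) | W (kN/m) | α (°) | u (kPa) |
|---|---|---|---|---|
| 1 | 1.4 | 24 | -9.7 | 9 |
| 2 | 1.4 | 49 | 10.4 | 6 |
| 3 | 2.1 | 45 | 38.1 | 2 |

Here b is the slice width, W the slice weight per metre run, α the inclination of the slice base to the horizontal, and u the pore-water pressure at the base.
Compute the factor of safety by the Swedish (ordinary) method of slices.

Ordinary method of slices: FS = Σ[c'·Δl_i + (W_i cosα_i − u_i·Δl_i)·tanφ'] / Σ W_i sinα_i, with Δl_i = b_i / cosα_i.
Slice 1: Δl = 1.4/cos(-9.7°) = 1.420 m; N'_1 = 24·cos(-9.7°) − 9·1.420 = 10.9; c'Δl = 23.72; W sinα = -4.0
Slice 2: Δl = 1.4/cos10.4° = 1.423 m; N'_2 = 49·cos10.4° − 6·1.423 = 39.7; c'Δl = 23.77; W sinα = 8.8
Slice 3: Δl = 2.1/cos38.1° = 2.669 m; N'_3 = 45·cos38.1° − 2·2.669 = 30.1; c'Δl = 44.57; W sinα = 27.8
Σc'Δl = 92.1 kN/m; ΣN' = 80.6 kN/m; ΣW sinα = 32.6 kN/m
Resisting = 92.1 + 80.6·tan25.3° = 92.1 + 38.1 = 130.2 kN/m
FS = 130.2 / 32.6 = 3.996

FS = 4.00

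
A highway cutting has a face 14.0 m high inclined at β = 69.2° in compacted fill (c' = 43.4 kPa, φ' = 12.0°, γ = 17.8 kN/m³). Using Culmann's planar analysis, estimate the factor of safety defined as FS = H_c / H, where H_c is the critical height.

FS = 1.39

H_c = (4c'/γ) · sinβ cosφ' / [1 − cos(β − φ')]
    = (4·43.4/17.8) · sin69.2°·cos12.0° / [1 − cos57.2°]
    = 9.753 · 0.9144 / 0.4583 = 19.46 m
FS = H_c / H = 19.46 / 14.0 = 1.390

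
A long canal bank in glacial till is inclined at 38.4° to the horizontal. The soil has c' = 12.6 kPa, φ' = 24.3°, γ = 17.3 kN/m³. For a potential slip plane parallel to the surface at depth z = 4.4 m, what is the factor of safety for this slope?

For an infinite slope with a slip plane parallel to the surface (no pore pressure): FS = [c' + γz cos²β tanφ'] / [γz sinβ cosβ].
γz = 17.3·4.4 = 76.12 kN/m²
Numerator = 12.6 + 76.12·cos²38.4°·tan24.3° = 12.6 + 76.12·0.6142·0.4515 = 33.709 kPa
Denominator = 76.12·sin38.4°·cos38.4° = 76.12·0.6211·0.7837 = 37.054 kPa
FS = 33.709 / 37.054 = 0.910

FS = 0.91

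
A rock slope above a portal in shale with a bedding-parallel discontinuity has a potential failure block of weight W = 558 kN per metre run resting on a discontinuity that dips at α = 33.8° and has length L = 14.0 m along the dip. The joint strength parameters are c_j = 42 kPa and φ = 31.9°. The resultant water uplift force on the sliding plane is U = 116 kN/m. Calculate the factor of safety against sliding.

Resolving the block weight along and normal to the plane and applying the Mohr–Coulomb strength on the joint:
N' = W cosα − U = 558·cos33.8° − 116 = 347.7 kN/m
Driving force T = W sinα = 558·sin33.8° = 310.4 kN/m
Resisting force R = c_j·L + N'·tanφ = 42·14.0 + 347.7·tan31.9° = 588.0 + 216.4 = 804.4 kN/m
FS = R / T = 804.4 / 310.4 = 2.591

FS = 2.59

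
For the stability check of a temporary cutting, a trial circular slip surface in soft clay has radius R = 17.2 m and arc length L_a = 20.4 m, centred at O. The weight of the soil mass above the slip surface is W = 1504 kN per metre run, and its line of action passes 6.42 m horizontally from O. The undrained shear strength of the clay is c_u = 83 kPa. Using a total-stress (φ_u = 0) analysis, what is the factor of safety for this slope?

Taking moments about the centre O, the resisting moment is provided by the undrained shear strength acting along the arc:
M_R = c_u·L_a·R = 83·20.40·17.2 = 29123.0 kN·m/m
M_D = W·d = 1504·6.42 = 9655.7 kN·m/m
FS = M_R / M_D = 29123.0 / 9655.7 = 3.016

FS = 3.02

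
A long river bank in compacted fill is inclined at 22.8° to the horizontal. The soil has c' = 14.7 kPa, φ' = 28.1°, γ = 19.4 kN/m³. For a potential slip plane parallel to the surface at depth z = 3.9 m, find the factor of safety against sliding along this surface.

FS = 1.81

For an infinite slope with a slip plane parallel to the surface (no pore pressure): FS = [c' + γz cos²β tanφ'] / [γz sinβ cosβ].
γz = 19.4·3.9 = 75.66 kN/m²
Numerator = 14.7 + 75.66·cos²22.8°·tan28.1° = 14.7 + 75.66·0.8498·0.5340 = 49.032 kPa
Denominator = 75.66·sin22.8°·cos22.8° = 75.66·0.3875·0.9219 = 27.029 kPa
FS = 49.032 / 27.029 = 1.814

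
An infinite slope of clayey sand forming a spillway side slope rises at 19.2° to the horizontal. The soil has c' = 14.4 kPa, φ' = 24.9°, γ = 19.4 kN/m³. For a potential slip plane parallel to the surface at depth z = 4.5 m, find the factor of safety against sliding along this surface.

FS = 1.86

For an infinite slope with a slip plane parallel to the surface (no pore pressure): FS = [c' + γz cos²β tanφ'] / [γz sinβ cosβ].
γz = 19.4·4.5 = 87.30 kN/m²
Numerator = 14.4 + 87.30·cos²19.2°·tan24.9° = 14.4 + 87.30·0.8918·0.4642 = 50.541 kPa
Denominator = 87.30·sin19.2°·cos19.2° = 87.30·0.3289·0.9444 = 27.113 kPa
FS = 50.541 / 27.113 = 1.864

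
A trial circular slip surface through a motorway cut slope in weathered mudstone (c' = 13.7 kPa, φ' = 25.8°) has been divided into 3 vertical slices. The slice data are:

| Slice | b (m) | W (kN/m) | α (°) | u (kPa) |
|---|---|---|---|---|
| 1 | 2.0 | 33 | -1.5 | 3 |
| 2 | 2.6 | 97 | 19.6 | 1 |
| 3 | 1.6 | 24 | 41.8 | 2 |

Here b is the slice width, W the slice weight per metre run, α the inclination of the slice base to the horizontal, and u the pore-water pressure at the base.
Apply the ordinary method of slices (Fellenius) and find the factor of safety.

FS = 3.30

Ordinary method of slices: FS = Σ[c'·Δl_i + (W_i cosα_i − u_i·Δl_i)·tanφ'] / Σ W_i sinα_i, with Δl_i = b_i / cosα_i.
Slice 1: Δl = 2.0/cos(-1.5°) = 2.001 m; N'_1 = 33·cos(-1.5°) − 3·2.001 = 27.0; c'Δl = 27.41; W sinα = -0.9
Slice 2: Δl = 2.6/cos19.6° = 2.760 m; N'_2 = 97·cos19.6° − 1·2.760 = 88.6; c'Δl = 37.81; W sinα = 32.5
Slice 3: Δl = 1.6/cos41.8° = 2.146 m; N'_3 = 24·cos41.8° − 2·2.146 = 13.6; c'Δl = 29.40; W sinα = 16.0
Σc'Δl = 94.6 kN/m; ΣN' = 129.2 kN/m; ΣW sinα = 47.7 kN/m
Resisting = 94.6 + 129.2·tan25.8° = 94.6 + 62.5 = 157.1 kN/m
FS = 157.1 / 47.7 = 3.295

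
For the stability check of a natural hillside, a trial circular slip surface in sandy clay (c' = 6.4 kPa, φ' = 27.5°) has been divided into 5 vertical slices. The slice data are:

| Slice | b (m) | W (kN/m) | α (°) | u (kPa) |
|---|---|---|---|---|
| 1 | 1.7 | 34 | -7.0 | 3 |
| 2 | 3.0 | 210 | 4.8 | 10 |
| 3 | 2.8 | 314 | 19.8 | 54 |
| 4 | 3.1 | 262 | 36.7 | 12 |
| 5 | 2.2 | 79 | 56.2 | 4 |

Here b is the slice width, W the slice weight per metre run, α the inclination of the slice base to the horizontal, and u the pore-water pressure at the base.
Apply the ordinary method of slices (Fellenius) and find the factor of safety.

Ordinary method of slices: FS = Σ[c'·Δl_i + (W_i cosα_i − u_i·Δl_i)·tanφ'] / Σ W_i sinα_i, with Δl_i = b_i / cosα_i.
Slice 1: Δl = 1.7/cos(-7.0°) = 1.713 m; N'_1 = 34·cos(-7.0°) − 3·1.713 = 28.6; c'Δl = 10.96; W sinα = -4.1
Slice 2: Δl = 3.0/cos4.8° = 3.011 m; N'_2 = 210·cos4.8° − 10·3.011 = 179.2; c'Δl = 19.27; W sinα = 17.6
Slice 3: Δl = 2.8/cos19.8° = 2.976 m; N'_3 = 314·cos19.8° − 54·2.976 = 134.7; c'Δl = 19.05; W sinα = 106.4
Slice 4: Δl = 3.1/cos36.7° = 3.866 m; N'_4 = 262·cos36.7° − 12·3.866 = 163.7; c'Δl = 24.75; W sinα = 156.6
Slice 5: Δl = 2.2/cos56.2° = 3.955 m; N'_5 = 79·cos56.2° − 4·3.955 = 28.1; c'Δl = 25.31; W sinα = 65.6
Σc'Δl = 99.3 kN/m; ΣN' = 534.3 kN/m; ΣW sinα = 342.0 kN/m
Resisting = 99.3 + 534.3·tan27.5° = 99.3 + 278.1 = 377.5 kN/m
FS = 377.5 / 342.0 = 1.104

FS = 1.10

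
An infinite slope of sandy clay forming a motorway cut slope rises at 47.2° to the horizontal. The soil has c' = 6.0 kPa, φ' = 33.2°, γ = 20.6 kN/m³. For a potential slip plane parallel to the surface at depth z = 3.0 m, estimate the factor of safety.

For an infinite slope with a slip plane parallel to the surface (no pore pressure): FS = [c' + γz cos²β tanφ'] / [γz sinβ cosβ].
γz = 20.6·3.0 = 61.80 kN/m²
Numerator = 6.0 + 61.80·cos²47.2°·tan33.2° = 6.0 + 61.80·0.4616·0.6544 = 24.669 kPa
Denominator = 61.80·sin47.2°·cos47.2° = 61.80·0.7337·0.6794 = 30.809 kPa
FS = 24.669 / 30.809 = 0.801

FS = 0.80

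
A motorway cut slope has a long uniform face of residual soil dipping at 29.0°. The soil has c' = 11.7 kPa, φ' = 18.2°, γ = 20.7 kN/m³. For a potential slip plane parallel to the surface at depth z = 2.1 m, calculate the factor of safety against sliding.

FS = 1.23

For an infinite slope with a slip plane parallel to the surface (no pore pressure): FS = [c' + γz cos²β tanφ'] / [γz sinβ cosβ].
γz = 20.7·2.1 = 43.47 kN/m²
Numerator = 11.7 + 43.47·cos²29.0°·tan18.2° = 11.7 + 43.47·0.7650·0.3288 = 22.633 kPa
Denominator = 43.47·sin29.0°·cos29.0° = 43.47·0.4848·0.8746 = 18.432 kPa
FS = 22.633 / 18.432 = 1.228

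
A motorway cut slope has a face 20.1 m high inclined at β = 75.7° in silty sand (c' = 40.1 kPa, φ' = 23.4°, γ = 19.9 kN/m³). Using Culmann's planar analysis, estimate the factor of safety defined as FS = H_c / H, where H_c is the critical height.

FS = 0.92

H_c = (4c'/γ) · sinβ cosφ' / [1 − cos(β − φ')]
    = (4·40.1/19.9) · sin75.7°·cos23.4° / [1 − cos52.3°]
    = 8.060 · 0.8893 / 0.3885 = 18.45 m
FS = H_c / H = 18.45 / 20.1 = 0.918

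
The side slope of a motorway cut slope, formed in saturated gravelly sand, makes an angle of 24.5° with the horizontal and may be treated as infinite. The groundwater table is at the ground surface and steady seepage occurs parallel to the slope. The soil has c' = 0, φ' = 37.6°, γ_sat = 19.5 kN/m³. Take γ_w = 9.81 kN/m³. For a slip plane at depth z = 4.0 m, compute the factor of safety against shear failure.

FS = 0.84

With seepage parallel to the slope and the water table at the surface, the effective normal stress on the slip plane uses the buoyant unit weight γ' = γ_sat − γ_w while the driving shear stress uses γ_sat:
FS = [c' + γ' z cos²β tanφ'] / [γ_sat z sinβ cosβ]
(For c' = 0 this reduces to FS = (γ'/γ_sat)·tanφ'/tanβ.)
γ' = 19.5 − 9.81 = 9.69 kN/m³
Numerator = 0.0 + 9.69·4.0·cos²24.5°·tan37.6° = 0.0 + 9.69·4.0·0.8280·0.7701 = 24.716 kPa
Denominator = 19.5·4.0·sin24.5°·cos24.5° = 19.5·4.0·0.4147·0.9100 = 29.434 kPa
FS = 24.716 / 29.434 = 0.840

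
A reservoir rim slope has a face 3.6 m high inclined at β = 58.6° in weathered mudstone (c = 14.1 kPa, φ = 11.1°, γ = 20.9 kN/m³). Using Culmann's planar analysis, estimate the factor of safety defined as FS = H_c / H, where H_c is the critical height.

FS = 1.94

H_c = (4c/γ) · sinβ cosφ / [1 − cos(β − φ)]
    = (4·14.1/20.9) · sin58.6°·cos11.1° / [1 − cos47.5°]
    = 2.699 · 0.8376 / 0.3244 = 6.97 m
FS = H_c / H = 6.97 / 3.6 = 1.935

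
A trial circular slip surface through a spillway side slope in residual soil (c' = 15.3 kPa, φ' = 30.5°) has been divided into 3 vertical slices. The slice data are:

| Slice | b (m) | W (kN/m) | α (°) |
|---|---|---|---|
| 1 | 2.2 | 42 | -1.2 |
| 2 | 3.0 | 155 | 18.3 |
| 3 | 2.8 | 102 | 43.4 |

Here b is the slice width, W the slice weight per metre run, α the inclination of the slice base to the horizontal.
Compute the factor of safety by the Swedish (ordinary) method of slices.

Ordinary method of slices: FS = Σ[c'·Δl_i + (W_i cosα_i)·tanφ'] / Σ W_i sinα_i, with Δl_i = b_i / cosα_i.
Slice 1: Δl = 2.2/cos(-1.2°) = 2.200 m; N'_1 = 42·cos(-1.2°) = 42.0; c'Δl = 33.67; W sinα = -0.9
Slice 2: Δl = 3.0/cos18.3° = 3.160 m; N'_2 = 155·cos18.3° = 147.2; c'Δl = 48.35; W sinα = 48.7
Slice 3: Δl = 2.8/cos43.4° = 3.854 m; N'_3 = 102·cos43.4° = 74.1; c'Δl = 58.96; W sinα = 70.1
Σc'Δl = 141.0 kN/m; ΣN' = 263.3 kN/m; ΣW sinα = 117.9 kN/m
Resisting = 141.0 + 263.3·tan30.5° = 141.0 + 155.1 = 296.0 kN/m
FS = 296.0 / 117.9 = 2.512

FS = 2.51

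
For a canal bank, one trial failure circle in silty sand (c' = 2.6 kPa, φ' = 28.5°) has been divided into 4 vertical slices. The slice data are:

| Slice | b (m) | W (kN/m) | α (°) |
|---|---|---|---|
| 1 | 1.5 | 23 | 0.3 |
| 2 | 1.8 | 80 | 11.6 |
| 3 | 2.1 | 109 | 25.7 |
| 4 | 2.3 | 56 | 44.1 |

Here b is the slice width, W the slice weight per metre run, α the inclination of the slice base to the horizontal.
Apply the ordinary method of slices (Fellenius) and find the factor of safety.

FS = 1.50

Ordinary method of slices: FS = Σ[c'·Δl_i + (W_i cosα_i)·tanφ'] / Σ W_i sinα_i, with Δl_i = b_i / cosα_i.
Slice 1: Δl = 1.5/cos0.3° = 1.500 m; N'_1 = 23·cos0.3° = 23.0; c'Δl = 3.90; W sinα = 0.1
Slice 2: Δl = 1.8/cos11.6° = 1.838 m; N'_2 = 80·cos11.6° = 78.4; c'Δl = 4.78; W sinα = 16.1
Slice 3: Δl = 2.1/cos25.7° = 2.331 m; N'_3 = 109·cos25.7° = 98.2; c'Δl = 6.06; W sinα = 47.3
Slice 4: Δl = 2.3/cos44.1° = 3.203 m; N'_4 = 56·cos44.1° = 40.2; c'Δl = 8.33; W sinα = 39.0
Σc'Δl = 23.1 kN/m; ΣN' = 239.8 kN/m; ΣW sinα = 102.4 kN/m
Resisting = 23.1 + 239.8·tan28.5° = 23.1 + 130.2 = 153.3 kN/m
FS = 153.3 / 102.4 = 1.496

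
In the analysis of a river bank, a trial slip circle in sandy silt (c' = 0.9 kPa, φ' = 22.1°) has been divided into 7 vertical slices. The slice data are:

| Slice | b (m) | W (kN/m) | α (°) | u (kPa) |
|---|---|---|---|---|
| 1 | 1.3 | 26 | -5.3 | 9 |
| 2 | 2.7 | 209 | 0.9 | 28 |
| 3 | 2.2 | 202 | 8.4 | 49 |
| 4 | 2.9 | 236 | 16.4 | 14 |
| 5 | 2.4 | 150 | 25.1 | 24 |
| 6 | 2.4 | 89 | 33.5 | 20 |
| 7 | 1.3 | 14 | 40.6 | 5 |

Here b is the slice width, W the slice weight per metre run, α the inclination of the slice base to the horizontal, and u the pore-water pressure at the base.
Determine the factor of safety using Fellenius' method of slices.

Ordinary method of slices: FS = Σ[c'·Δl_i + (W_i cosα_i − u_i·Δl_i)·tanφ'] / Σ W_i sinα_i, with Δl_i = b_i / cosα_i.
Slice 1: Δl = 1.3/cos(-5.3°) = 1.306 m; N'_1 = 26·cos(-5.3°) − 9·1.306 = 14.1; c'Δl = 1.18; W sinα = -2.4
Slice 2: Δl = 2.7/cos0.9° = 2.700 m; N'_2 = 209·cos0.9° − 28·2.700 = 133.4; c'Δl = 2.43; W sinα = 3.3
Slice 3: Δl = 2.2/cos8.4° = 2.224 m; N'_3 = 202·cos8.4° − 49·2.224 = 90.9; c'Δl = 2.00; W sinα = 29.5
Slice 4: Δl = 2.9/cos16.4° = 3.023 m; N'_4 = 236·cos16.4° − 14·3.023 = 184.1; c'Δl = 2.72; W sinα = 66.6
Slice 5: Δl = 2.4/cos25.1° = 2.650 m; N'_5 = 150·cos25.1° − 24·2.650 = 72.2; c'Δl = 2.39; W sinα = 63.6
Slice 6: Δl = 2.4/cos33.5° = 2.878 m; N'_6 = 89·cos33.5° − 20·2.878 = 16.7; c'Δl = 2.59; W sinα = 49.1
Slice 7: Δl = 1.3/cos40.6° = 1.712 m; N'_7 = 14·cos40.6° − 5·1.712 = 2.1; c'Δl = 1.54; W sinα = 9.1
Σc'Δl = 14.8 kN/m; ΣN' = 513.4 kN/m; ΣW sinα = 218.9 kN/m
Resisting = 14.8 + 513.4·tan22.1° = 14.8 + 208.5 = 223.3 kN/m
FS = 223.3 / 218.9 = 1.020

FS = 1.02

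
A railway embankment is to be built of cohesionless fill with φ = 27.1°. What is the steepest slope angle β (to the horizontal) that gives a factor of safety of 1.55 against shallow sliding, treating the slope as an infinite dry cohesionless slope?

β = 18.3°

For an infinite dry cohesionless slope FS = tanφ/tanβ, so tanβ = tanφ / FS.
tanβ = tan27.1° / 1.55 = 0.5117 / 1.55 = 0.3301
β = arctan(0.3301) = 18.27°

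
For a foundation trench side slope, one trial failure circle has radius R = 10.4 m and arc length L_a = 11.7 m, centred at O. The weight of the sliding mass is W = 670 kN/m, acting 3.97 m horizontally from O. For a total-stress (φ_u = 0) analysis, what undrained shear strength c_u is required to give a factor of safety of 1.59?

FS = c_u·L_a·R / (W·d), so c_u = FS·W·d / (L_a·R).
c_u = 1.59·670·3.97 / (11.70·10.4) = 4229.2 / 121.68 = 34.76 kPa

c_u = 34.8 kPa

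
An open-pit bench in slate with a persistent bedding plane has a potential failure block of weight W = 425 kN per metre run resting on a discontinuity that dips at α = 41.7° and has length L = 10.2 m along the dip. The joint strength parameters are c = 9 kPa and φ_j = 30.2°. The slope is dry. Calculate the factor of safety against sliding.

FS = 0.98

Resolving the block weight along and normal to the plane and applying the Mohr–Coulomb strength on the joint:
N' = W cosα = 425·cos41.7° = 317.3 kN/m
Driving force T = W sinα = 425·sin41.7° = 282.7 kN/m
Resisting force R = c·L + N'·tanφ_j = 9·10.2 + 317.3·tan30.2° = 91.8 + 184.7 = 276.5 kN/m
FS = R / T = 276.5 / 282.7 = 0.978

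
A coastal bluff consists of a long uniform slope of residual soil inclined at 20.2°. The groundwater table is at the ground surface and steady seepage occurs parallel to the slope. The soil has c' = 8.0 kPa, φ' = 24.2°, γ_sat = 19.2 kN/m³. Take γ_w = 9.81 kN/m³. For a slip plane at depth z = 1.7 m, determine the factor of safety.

FS = 1.35

With seepage parallel to the slope and the water table at the surface, the effective normal stress on the slip plane uses the buoyant unit weight γ' = γ_sat − γ_w while the driving shear stress uses γ_sat:
FS = [c' + γ' z cos²β tanφ'] / [γ_sat z sinβ cosβ]
γ' = 19.2 − 9.81 = 9.39 kN/m³
Numerator = 8.0 + 9.39·1.7·cos²20.2°·tan24.2° = 8.0 + 9.39·1.7·0.8808·0.4494 = 14.319 kPa
Denominator = 19.2·1.7·sin20.2°·cos20.2° = 19.2·1.7·0.3453·0.9385 = 10.577 kPa
FS = 14.319 / 10.577 = 1.354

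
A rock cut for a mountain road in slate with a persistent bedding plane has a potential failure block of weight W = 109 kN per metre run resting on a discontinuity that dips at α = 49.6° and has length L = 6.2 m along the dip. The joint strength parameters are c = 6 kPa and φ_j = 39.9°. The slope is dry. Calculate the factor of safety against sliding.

FS = 1.16

Resolving the block weight along and normal to the plane and applying the Mohr–Coulomb strength on the joint:
N' = W cosα = 109·cos49.6° = 70.6 kN/m
Driving force T = W sinα = 109·sin49.6° = 83.0 kN/m
Resisting force R = c·L + N'·tanφ_j = 6·6.2 + 70.6·tan39.9° = 37.2 + 59.1 = 96.3 kN/m
FS = R / T = 96.3 / 83.0 = 1.160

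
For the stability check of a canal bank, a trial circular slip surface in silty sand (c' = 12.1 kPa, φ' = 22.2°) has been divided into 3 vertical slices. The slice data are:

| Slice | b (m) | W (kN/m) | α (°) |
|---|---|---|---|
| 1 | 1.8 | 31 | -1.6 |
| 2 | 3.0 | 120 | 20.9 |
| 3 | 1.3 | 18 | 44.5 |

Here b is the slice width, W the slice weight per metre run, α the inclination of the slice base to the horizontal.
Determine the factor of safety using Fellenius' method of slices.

Ordinary method of slices: FS = Σ[c'·Δl_i + (W_i cosα_i)·tanφ'] / Σ W_i sinα_i, with Δl_i = b_i / cosα_i.
Slice 1: Δl = 1.8/cos(-1.6°) = 1.801 m; N'_1 = 31·cos(-1.6°) = 31.0; c'Δl = 21.79; W sinα = -0.9
Slice 2: Δl = 3.0/cos20.9° = 3.211 m; N'_2 = 120·cos20.9° = 112.1; c'Δl = 38.86; W sinα = 42.8
Slice 3: Δl = 1.3/cos44.5° = 1.823 m; N'_3 = 18·cos44.5° = 12.8; c'Δl = 22.05; W sinα = 12.6
Σc'Δl = 82.7 kN/m; ΣN' = 155.9 kN/m; ΣW sinα = 54.6 kN/m
Resisting = 82.7 + 155.9·tan22.2° = 82.7 + 63.6 = 146.3 kN/m
FS = 146.3 / 54.6 = 2.682

FS = 2.68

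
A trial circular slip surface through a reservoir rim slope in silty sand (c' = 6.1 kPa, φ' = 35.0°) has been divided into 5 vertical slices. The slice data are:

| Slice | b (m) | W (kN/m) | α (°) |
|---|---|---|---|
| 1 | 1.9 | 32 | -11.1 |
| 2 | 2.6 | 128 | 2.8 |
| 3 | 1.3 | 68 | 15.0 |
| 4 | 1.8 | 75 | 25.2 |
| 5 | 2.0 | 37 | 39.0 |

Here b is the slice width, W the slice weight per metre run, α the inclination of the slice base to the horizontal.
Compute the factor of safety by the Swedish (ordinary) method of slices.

FS = 3.96

Ordinary method of slices: FS = Σ[c'·Δl_i + (W_i cosα_i)·tanφ'] / Σ W_i sinα_i, with Δl_i = b_i / cosα_i.
Slice 1: Δl = 1.9/cos(-11.1°) = 1.936 m; N'_1 = 32·cos(-11.1°) = 31.4; c'Δl = 11.81; W sinα = -6.2
Slice 2: Δl = 2.6/cos2.8° = 2.603 m; N'_2 = 128·cos2.8° = 127.8; c'Δl = 15.88; W sinα = 6.3
Slice 3: Δl = 1.3/cos15.0° = 1.346 m; N'_3 = 68·cos15.0° = 65.7; c'Δl = 8.21; W sinα = 17.6
Slice 4: Δl = 1.8/cos25.2° = 1.989 m; N'_4 = 75·cos25.2° = 67.9; c'Δl = 12.13; W sinα = 31.9
Slice 5: Δl = 2.0/cos39.0° = 2.574 m; N'_5 = 37·cos39.0° = 28.8; c'Δl = 15.70; W sinα = 23.3
Σc'Δl = 63.7 kN/m; ΣN' = 321.5 kN/m; ΣW sinα = 72.9 kN/m
Resisting = 63.7 + 321.5·tan35.0° = 63.7 + 225.2 = 288.9 kN/m
FS = 288.9 / 72.9 = 3.962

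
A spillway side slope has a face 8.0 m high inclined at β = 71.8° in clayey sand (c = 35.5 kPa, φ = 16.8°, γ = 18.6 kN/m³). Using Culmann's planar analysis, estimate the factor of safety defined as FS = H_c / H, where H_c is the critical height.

H_c = (4c/γ) · sinβ cosφ / [1 − cos(β − φ)]
    = (4·35.5/18.6) · sin71.8°·cos16.8° / [1 − cos55.0°]
    = 7.634 · 0.9094 / 0.4264 = 16.28 m
FS = H_c / H = 16.28 / 8.0 = 2.035

FS = 2.04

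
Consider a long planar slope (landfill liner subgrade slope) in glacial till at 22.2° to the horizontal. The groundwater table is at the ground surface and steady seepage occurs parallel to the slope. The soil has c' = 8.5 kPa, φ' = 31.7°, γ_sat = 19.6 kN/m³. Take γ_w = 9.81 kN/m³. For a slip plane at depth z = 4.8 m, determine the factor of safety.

With seepage parallel to the slope and the water table at the surface, the effective normal stress on the slip plane uses the buoyant unit weight γ' = γ_sat − γ_w while the driving shear stress uses γ_sat:
FS = [c' + γ' z cos²β tanφ'] / [γ_sat z sinβ cosβ]
γ' = 19.6 − 9.81 = 9.79 kN/m³
Numerator = 8.5 + 9.79·4.8·cos²22.2°·tan31.7° = 8.5 + 9.79·4.8·0.8572·0.6176 = 33.379 kPa
Denominator = 19.6·4.8·sin22.2°·cos22.2° = 19.6·4.8·0.3778·0.9259 = 32.912 kPa
FS = 33.379 / 32.912 = 1.014

FS = 1.01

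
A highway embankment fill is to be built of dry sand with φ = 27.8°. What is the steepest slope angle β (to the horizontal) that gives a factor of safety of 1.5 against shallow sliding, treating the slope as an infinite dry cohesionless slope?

β = 19.4°

For an infinite dry cohesionless slope FS = tanφ/tanβ, so tanβ = tanφ / FS.
tanβ = tan27.8° / 1.5 = 0.5272 / 1.5 = 0.3515
β = arctan(0.3515) = 19.37°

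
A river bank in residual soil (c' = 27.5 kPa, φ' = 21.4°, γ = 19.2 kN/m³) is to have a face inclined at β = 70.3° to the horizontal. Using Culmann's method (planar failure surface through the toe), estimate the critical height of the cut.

H_c = 14.66 m

Culmann's analysis gives the critical failure plane at α_cr = (β + φ')/2 = (70.3 + 21.4)/2 = 45.8°, and the critical height
H_c = (4c'/γ) · sinβ cosφ' / [1 − cos(β − φ')]
    = (4·27.5/19.2) · sin70.3°·cos21.4° / [1 − cos(48.9°)]
    = 5.729 · 0.9415·0.9311 / [1 − 0.6574]
    = 5.729 · 0.8766 / 0.3426
    = 14.66 m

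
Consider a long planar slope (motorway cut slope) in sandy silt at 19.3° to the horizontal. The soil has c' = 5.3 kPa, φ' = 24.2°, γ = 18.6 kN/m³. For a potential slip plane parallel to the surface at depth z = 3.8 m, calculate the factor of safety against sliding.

FS = 1.52

For an infinite slope with a slip plane parallel to the surface (no pore pressure): FS = [c' + γz cos²β tanφ'] / [γz sinβ cosβ].
γz = 18.6·3.8 = 70.68 kN/m²
Numerator = 5.3 + 70.68·cos²19.3°·tan24.2° = 5.3 + 70.68·0.8908·0.4494 = 33.595 kPa
Denominator = 70.68·sin19.3°·cos19.3° = 70.68·0.3305·0.9438 = 22.048 kPa
FS = 33.595 / 22.048 = 1.524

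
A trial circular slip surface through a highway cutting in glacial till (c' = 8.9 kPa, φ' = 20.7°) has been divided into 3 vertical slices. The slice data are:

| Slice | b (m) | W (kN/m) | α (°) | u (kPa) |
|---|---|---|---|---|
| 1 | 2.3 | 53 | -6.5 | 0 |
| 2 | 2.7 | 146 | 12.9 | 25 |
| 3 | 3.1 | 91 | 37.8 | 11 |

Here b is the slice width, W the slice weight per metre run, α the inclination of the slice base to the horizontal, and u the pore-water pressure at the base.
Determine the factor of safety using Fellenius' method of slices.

Ordinary method of slices: FS = Σ[c'·Δl_i + (W_i cosα_i − u_i·Δl_i)·tanφ'] / Σ W_i sinα_i, with Δl_i = b_i / cosα_i.
Slice 1: Δl = 2.3/cos(-6.5°) = 2.315 m; N'_1 = 53·cos(-6.5°) − 0·2.315 = 52.7; c'Δl = 20.60; W sinα = -6.0
Slice 2: Δl = 2.7/cos12.9° = 2.770 m; N'_2 = 146·cos12.9° − 25·2.770 = 73.1; c'Δl = 24.65; W sinα = 32.6
Slice 3: Δl = 3.1/cos37.8° = 3.923 m; N'_3 = 91·cos37.8° − 11·3.923 = 28.7; c'Δl = 34.92; W sinα = 55.8
Σc'Δl = 80.2 kN/m; ΣN' = 154.5 kN/m; ΣW sinα = 82.4 kN/m
Resisting = 80.2 + 154.5·tan20.7° = 80.2 + 58.4 = 138.5 kN/m
FS = 138.5 / 82.4 = 1.682

FS = 1.68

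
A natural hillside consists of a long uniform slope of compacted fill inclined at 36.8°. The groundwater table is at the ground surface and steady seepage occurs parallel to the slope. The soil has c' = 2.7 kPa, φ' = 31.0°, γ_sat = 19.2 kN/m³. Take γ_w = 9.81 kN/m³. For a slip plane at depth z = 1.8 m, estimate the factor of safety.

With seepage parallel to the slope and the water table at the surface, the effective normal stress on the slip plane uses the buoyant unit weight γ' = γ_sat − γ_w while the driving shear stress uses γ_sat:
FS = [c' + γ' z cos²β tanφ'] / [γ_sat z sinβ cosβ]
γ' = 19.2 − 9.81 = 9.39 kN/m³
Numerator = 2.7 + 9.39·1.8·cos²36.8°·tan31.0° = 2.7 + 9.39·1.8·0.6412·0.6009 = 9.212 kPa
Denominator = 19.2·1.8·sin36.8°·cos36.8° = 19.2·1.8·0.5990·0.8007 = 16.577 kPa
FS = 9.212 / 16.577 = 0.556

FS = 0.56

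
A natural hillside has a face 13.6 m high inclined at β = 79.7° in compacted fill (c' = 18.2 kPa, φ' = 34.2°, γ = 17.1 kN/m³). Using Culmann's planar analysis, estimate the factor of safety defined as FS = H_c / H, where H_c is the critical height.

FS = 0.85

H_c = (4c'/γ) · sinβ cosφ' / [1 − cos(β − φ')]
    = (4·18.2/17.1) · sin79.7°·cos34.2° / [1 − cos45.5°]
    = 4.257 · 0.8138 / 0.2991 = 11.58 m
FS = H_c / H = 11.58 / 13.6 = 0.852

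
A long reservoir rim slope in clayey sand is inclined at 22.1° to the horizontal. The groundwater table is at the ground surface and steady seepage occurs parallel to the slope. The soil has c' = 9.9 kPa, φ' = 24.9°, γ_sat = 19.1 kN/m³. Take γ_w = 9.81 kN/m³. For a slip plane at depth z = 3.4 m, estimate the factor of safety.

FS = 0.99

With seepage parallel to the slope and the water table at the surface, the effective normal stress on the slip plane uses the buoyant unit weight γ' = γ_sat − γ_w while the driving shear stress uses γ_sat:
FS = [c' + γ' z cos²β tanφ'] / [γ_sat z sinβ cosβ]
γ' = 19.1 − 9.81 = 9.29 kN/m³
Numerator = 9.9 + 9.29·3.4·cos²22.1°·tan24.9° = 9.9 + 9.29·3.4·0.8585·0.4642 = 22.486 kPa
Denominator = 19.1·3.4·sin22.1°·cos22.1° = 19.1·3.4·0.3762·0.9265 = 22.637 kPa
FS = 22.486 / 22.637 = 0.993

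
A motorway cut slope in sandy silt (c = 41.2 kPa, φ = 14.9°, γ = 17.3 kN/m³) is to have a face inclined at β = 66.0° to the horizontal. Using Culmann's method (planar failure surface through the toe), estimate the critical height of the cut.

H_c = 22.60 m

Culmann's analysis gives the critical failure plane at α_cr = (β + φ)/2 = (66.0 + 14.9)/2 = 40.5°, and the critical height
H_c = (4c/γ) · sinβ cosφ / [1 − cos(β − φ)]
    = (4·41.2/17.3) · sin66.0°·cos14.9° / [1 − cos(51.1°)]
    = 9.526 · 0.9135·0.9664 / [1 − 0.6280]
    = 9.526 · 0.8828 / 0.3720
    = 22.60 m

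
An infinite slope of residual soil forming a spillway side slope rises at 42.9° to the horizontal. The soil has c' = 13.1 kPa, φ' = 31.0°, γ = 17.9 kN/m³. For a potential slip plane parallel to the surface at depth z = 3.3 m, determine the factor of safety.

For an infinite slope with a slip plane parallel to the surface (no pore pressure): FS = [c' + γz cos²β tanφ'] / [γz sinβ cosβ].
γz = 17.9·3.3 = 59.07 kN/m²
Numerator = 13.1 + 59.07·cos²42.9°·tan31.0° = 13.1 + 59.07·0.5366·0.6009 = 32.146 kPa
Denominator = 59.07·sin42.9°·cos42.9° = 59.07·0.6807·0.7325 = 29.456 kPa
FS = 32.146 / 29.456 = 1.091

FS = 1.09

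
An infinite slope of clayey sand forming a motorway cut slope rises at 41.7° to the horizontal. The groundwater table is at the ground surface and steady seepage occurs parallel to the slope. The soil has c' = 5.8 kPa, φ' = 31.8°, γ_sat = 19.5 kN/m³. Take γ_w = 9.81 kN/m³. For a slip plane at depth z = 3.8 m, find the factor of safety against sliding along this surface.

With seepage parallel to the slope and the water table at the surface, the effective normal stress on the slip plane uses the buoyant unit weight γ' = γ_sat − γ_w while the driving shear stress uses γ_sat:
FS = [c' + γ' z cos²β tanφ'] / [γ_sat z sinβ cosβ]
γ' = 19.5 − 9.81 = 9.69 kN/m³
Numerator = 5.8 + 9.69·3.8·cos²41.7°·tan31.8° = 5.8 + 9.69·3.8·0.5575·0.6200 = 18.527 kPa
Denominator = 19.5·3.8·sin41.7°·cos41.7° = 19.5·3.8·0.6652·0.7466 = 36.804 kPa
FS = 18.527 / 36.804 = 0.503

FS = 0.50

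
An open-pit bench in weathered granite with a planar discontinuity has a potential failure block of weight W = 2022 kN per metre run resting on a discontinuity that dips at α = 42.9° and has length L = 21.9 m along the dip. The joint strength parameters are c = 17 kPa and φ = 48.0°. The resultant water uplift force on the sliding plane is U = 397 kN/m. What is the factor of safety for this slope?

FS = 1.15

Resolving the block weight along and normal to the plane and applying the Mohr–Coulomb strength on the joint:
N' = W cosα − U = 2022·cos42.9° − 397 = 1084.2 kN/m
Driving force T = W sinα = 2022·sin42.9° = 1376.4 kN/m
Resisting force R = c·L + N'·tanφ = 17·21.9 + 1084.2·tan48.0° = 372.3 + 1204.1 = 1576.4 kN/m
FS = R / T = 1576.4 / 1376.4 = 1.145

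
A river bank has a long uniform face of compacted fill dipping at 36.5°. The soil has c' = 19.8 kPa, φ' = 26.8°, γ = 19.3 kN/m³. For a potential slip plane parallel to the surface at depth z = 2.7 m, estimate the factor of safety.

For an infinite slope with a slip plane parallel to the surface (no pore pressure): FS = [c' + γz cos²β tanφ'] / [γz sinβ cosβ].
γz = 19.3·2.7 = 52.11 kN/m²
Numerator = 19.8 + 52.11·cos²36.5°·tan26.8° = 19.8 + 52.11·0.6462·0.5051 = 36.809 kPa
Denominator = 52.11·sin36.5°·cos36.5° = 52.11·0.5948·0.8039 = 24.917 kPa
FS = 36.809 / 24.917 = 1.477

FS = 1.48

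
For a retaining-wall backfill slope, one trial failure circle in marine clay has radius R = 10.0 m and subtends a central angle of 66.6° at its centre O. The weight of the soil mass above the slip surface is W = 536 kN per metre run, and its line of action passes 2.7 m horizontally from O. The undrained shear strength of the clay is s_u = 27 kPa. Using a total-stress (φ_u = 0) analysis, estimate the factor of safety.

FS = 2.17

Taking moments about the centre O, the resisting moment is provided by the undrained shear strength acting along the arc:
Arc length L_a = R·θ = 10.0·(66.6°·π/180) = 10.0·1.1624 = 11.62 m
M_R = s_u·L_a·R = 27·11.62·10.0 = 3138.5 kN·m/m
M_D = W·d = 536·2.7 = 1447.2 kN·m/m
FS = M_R / M_D = 3138.5 / 1447.2 = 2.169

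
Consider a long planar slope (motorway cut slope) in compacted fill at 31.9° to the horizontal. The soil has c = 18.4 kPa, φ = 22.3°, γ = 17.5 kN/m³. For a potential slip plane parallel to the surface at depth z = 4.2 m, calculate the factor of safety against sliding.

FS = 1.22

For an infinite slope with a slip plane parallel to the surface (no pore pressure): FS = [c + γz cos²β tanφ] / [γz sinβ cosβ].
γz = 17.5·4.2 = 73.50 kN/m²
Numerator = 18.4 + 73.50·cos²31.9°·tan22.3° = 18.4 + 73.50·0.7208·0.4101 = 40.127 kPa
Denominator = 73.50·sin31.9°·cos31.9° = 73.50·0.5284·0.8490 = 32.974 kPa
FS = 40.127 / 32.974 = 1.217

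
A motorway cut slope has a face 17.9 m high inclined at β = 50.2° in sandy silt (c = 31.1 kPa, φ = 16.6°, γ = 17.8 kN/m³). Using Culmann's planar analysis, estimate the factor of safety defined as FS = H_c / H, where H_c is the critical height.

FS = 1.72

H_c = (4c/γ) · sinβ cosφ / [1 − cos(β − φ)]
    = (4·31.1/17.8) · sin50.2°·cos16.6° / [1 − cos33.6°]
    = 6.989 · 0.7363 / 0.1671 = 30.80 m
FS = H_c / H = 30.80 / 17.9 = 1.721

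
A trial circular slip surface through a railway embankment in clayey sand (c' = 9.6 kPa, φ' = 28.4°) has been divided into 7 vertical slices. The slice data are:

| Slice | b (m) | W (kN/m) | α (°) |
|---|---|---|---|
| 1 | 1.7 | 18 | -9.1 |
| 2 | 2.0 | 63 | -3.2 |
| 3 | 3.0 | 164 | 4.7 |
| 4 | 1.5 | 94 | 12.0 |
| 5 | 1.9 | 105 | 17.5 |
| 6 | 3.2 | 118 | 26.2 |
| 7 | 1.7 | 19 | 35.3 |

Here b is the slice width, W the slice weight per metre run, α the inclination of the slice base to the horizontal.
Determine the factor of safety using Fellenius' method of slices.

FS = 3.75

Ordinary method of slices: FS = Σ[c'·Δl_i + (W_i cosα_i)·tanφ'] / Σ W_i sinα_i, with Δl_i = b_i / cosα_i.
Slice 1: Δl = 1.7/cos(-9.1°) = 1.722 m; N'_1 = 18·cos(-9.1°) = 17.8; c'Δl = 16.53; W sinα = -2.8
Slice 2: Δl = 2.0/cos(-3.2°) = 2.003 m; N'_2 = 63·cos(-3.2°) = 62.9; c'Δl = 19.23; W sinα = -3.5
Slice 3: Δl = 3.0/cos4.7° = 3.010 m; N'_3 = 164·cos4.7° = 163.4; c'Δl = 28.90; W sinα = 13.4
Slice 4: Δl = 1.5/cos12.0° = 1.534 m; N'_4 = 94·cos12.0° = 91.9; c'Δl = 14.72; W sinα = 19.5
Slice 5: Δl = 1.9/cos17.5° = 1.992 m; N'_5 = 105·cos17.5° = 100.1; c'Δl = 19.13; W sinα = 31.6
Slice 6: Δl = 3.2/cos26.2° = 3.566 m; N'_6 = 118·cos26.2° = 105.9; c'Δl = 34.24; W sinα = 52.1
Slice 7: Δl = 1.7/cos35.3° = 2.083 m; N'_7 = 19·cos35.3° = 15.5; c'Δl = 20.00; W sinα = 11.0
Σc'Δl = 152.7 kN/m; ΣN' = 557.6 kN/m; ΣW sinα = 121.3 kN/m
Resisting = 152.7 + 557.6·tan28.4° = 152.7 + 301.5 = 454.2 kN/m
FS = 454.2 / 121.3 = 3.746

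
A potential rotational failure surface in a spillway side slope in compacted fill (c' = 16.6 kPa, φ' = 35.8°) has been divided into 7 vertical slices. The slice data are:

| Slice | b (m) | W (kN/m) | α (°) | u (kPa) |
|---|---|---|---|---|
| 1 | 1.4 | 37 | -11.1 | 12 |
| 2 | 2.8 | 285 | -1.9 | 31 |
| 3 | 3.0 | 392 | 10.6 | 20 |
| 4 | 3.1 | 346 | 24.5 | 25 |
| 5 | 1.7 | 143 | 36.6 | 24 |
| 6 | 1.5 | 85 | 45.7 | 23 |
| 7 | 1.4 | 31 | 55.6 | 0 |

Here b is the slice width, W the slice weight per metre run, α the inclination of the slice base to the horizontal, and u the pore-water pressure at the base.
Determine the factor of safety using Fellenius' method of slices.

Ordinary method of slices: FS = Σ[c'·Δl_i + (W_i cosα_i − u_i·Δl_i)·tanφ'] / Σ W_i sinα_i, with Δl_i = b_i / cosα_i.
Slice 1: Δl = 1.4/cos(-11.1°) = 1.427 m; N'_1 = 37·cos(-11.1°) − 12·1.427 = 19.2; c'Δl = 23.68; W sinα = -7.1
Slice 2: Δl = 2.8/cos(-1.9°) = 2.802 m; N'_2 = 285·cos(-1.9°) − 31·2.802 = 198.0; c'Δl = 46.51; W sinα = -9.4
Slice 3: Δl = 3.0/cos10.6° = 3.052 m; N'_3 = 392·cos10.6° − 20·3.052 = 324.3; c'Δl = 50.66; W sinα = 72.1
Slice 4: Δl = 3.1/cos24.5° = 3.407 m; N'_4 = 346·cos24.5° − 25·3.407 = 229.7; c'Δl = 56.55; W sinα = 143.5
Slice 5: Δl = 1.7/cos36.6° = 2.118 m; N'_5 = 143·cos36.6° − 24·2.118 = 64.0; c'Δl = 35.15; W sinα = 85.3
Slice 6: Δl = 1.5/cos45.7° = 2.148 m; N'_6 = 85·cos45.7° − 23·2.148 = 10.0; c'Δl = 35.65; W sinα = 60.8
Slice 7: Δl = 1.4/cos55.6° = 2.478 m; N'_7 = 31·cos55.6° − 0·2.478 = 17.5; c'Δl = 41.14; W sinα = 25.6
Σc'Δl = 289.3 kN/m; ΣN' = 862.6 kN/m; ΣW sinα = 370.7 kN/m
Resisting = 289.3 + 862.6·tan35.8° = 289.3 + 622.1 = 911.5 kN/m
FS = 911.5 / 370.7 = 2.459

FS = 2.46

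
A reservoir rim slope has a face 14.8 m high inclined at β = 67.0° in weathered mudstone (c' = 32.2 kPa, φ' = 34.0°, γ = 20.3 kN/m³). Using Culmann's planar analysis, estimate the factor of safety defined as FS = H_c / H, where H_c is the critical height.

H_c = (4c'/γ) · sinβ cosφ' / [1 − cos(β − φ')]
    = (4·32.2/20.3) · sin67.0°·cos34.0° / [1 − cos33.0°]
    = 6.345 · 0.7631 / 0.1613 = 30.01 m
FS = H_c / H = 30.01 / 14.8 = 2.028

FS = 2.03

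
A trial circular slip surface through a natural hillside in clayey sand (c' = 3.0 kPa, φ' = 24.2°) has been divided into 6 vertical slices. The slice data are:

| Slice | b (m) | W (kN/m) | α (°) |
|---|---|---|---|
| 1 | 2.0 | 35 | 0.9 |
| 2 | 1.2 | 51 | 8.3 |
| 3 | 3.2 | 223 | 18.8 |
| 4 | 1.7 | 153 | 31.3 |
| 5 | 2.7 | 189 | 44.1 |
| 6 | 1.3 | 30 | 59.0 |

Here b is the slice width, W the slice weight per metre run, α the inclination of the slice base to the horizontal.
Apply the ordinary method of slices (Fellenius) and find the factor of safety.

FS = 0.96

Ordinary method of slices: FS = Σ[c'·Δl_i + (W_i cosα_i)·tanφ'] / Σ W_i sinα_i, with Δl_i = b_i / cosα_i.
Slice 1: Δl = 2.0/cos0.9° = 2.000 m; N'_1 = 35·cos0.9° = 35.0; c'Δl = 6.00; W sinα = 0.5
Slice 2: Δl = 1.2/cos8.3° = 1.213 m; N'_2 = 51·cos8.3° = 50.5; c'Δl = 3.64; W sinα = 7.4
Slice 3: Δl = 3.2/cos18.8° = 3.380 m; N'_3 = 223·cos18.8° = 211.1; c'Δl = 10.14; W sinα = 71.9
Slice 4: Δl = 1.7/cos31.3° = 1.990 m; N'_4 = 153·cos31.3° = 130.7; c'Δl = 5.97; W sinα = 79.5
Slice 5: Δl = 2.7/cos44.1° = 3.760 m; N'_5 = 189·cos44.1° = 135.7; c'Δl = 11.28; W sinα = 131.5
Slice 6: Δl = 1.3/cos59.0° = 2.524 m; N'_6 = 30·cos59.0° = 15.5; c'Δl = 7.57; W sinα = 25.7
Σc'Δl = 44.6 kN/m; ΣN' = 578.5 kN/m; ΣW sinα = 316.5 kN/m
Resisting = 44.6 + 578.5·tan24.2° = 44.6 + 260.0 = 304.6 kN/m
FS = 304.6 / 316.5 = 0.962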